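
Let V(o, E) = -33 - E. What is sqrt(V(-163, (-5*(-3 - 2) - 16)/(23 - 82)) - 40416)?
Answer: I*sqrt(140802438)/59 ≈ 201.12*I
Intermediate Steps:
sqrt(V(-163, (-5*(-3 - 2) - 16)/(23 - 82)) - 40416) = sqrt((-33 - (-5*(-3 - 2) - 16)/(23 - 82)) - 40416) = sqrt((-33 - (-5*(-5) - 16)/(-59)) - 40416) = sqrt((-33 - (25 - 16)*(-1)/59) - 40416) = sqrt((-33 - 9*(-1)/59) - 40416) = sqrt((-33 - 1*(-9/59)) - 40416) = sqrt((-33 + 9/59) - 40416) = sqrt(-1938/59 - 40416) = sqrt(-2386482/59) = I*sqrt(140802438)/59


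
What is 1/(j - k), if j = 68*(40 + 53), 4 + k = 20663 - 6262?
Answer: -1/8073 ≈ -0.00012387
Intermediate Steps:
k = 14397 (k = -4 + (20663 - 6262) = -4 + 14401 = 14397)
j = 6324 (j = 68*93 = 6324)
1/(j - k) = 1/(6324 - 1*14397) = 1/(6324 - 14397) = 1/(-8073) = -1/8073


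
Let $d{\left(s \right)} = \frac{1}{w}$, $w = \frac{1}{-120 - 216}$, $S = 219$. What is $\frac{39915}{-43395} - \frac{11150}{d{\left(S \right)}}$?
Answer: $\frac{15681427}{486024} \approx 32.265$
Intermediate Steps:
$w = - \frac{1}{336}$ ($w = \frac{1}{-336} = - \frac{1}{336} \approx -0.0029762$)
$d{\left(s \right)} = -336$ ($d{\left(s \right)} = \frac{1}{- \frac{1}{336}} = -336$)
$\frac{39915}{-43395} - \frac{11150}{d{\left(S \right)}} = \frac{39915}{-43395} - \frac{11150}{-336} = 39915 \left(- \frac{1}{43395}\right) - - \frac{5575}{168} = - \frac{2661}{2893} + \frac{5575}{168} = \frac{15681427}{486024}$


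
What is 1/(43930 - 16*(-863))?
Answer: 1/57738 ≈ 1.7320e-5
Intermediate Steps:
1/(43930 - 16*(-863)) = 1/(43930 + 13808) = 1/57738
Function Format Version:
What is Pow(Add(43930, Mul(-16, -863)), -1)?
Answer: Rational(1, 57738) ≈ 1.7320e-5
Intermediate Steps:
Pow(Add(43930, Mul(-16, -863)), -1) = Pow(Add(43930, 13808), -1) = Pow(57738, -1) = Rational(1, 57738)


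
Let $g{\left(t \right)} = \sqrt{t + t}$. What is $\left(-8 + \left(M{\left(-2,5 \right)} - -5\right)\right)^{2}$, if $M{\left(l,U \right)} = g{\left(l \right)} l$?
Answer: $-7 + 24 i \approx -7.0 + 24.0 i$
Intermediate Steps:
$g{\left(t \right)} = \sqrt{2} \sqrt{t}$ ($g{\left(t \right)} = \sqrt{2 t} = \sqrt{2} \sqrt{t}$)
$M{\left(l,U \right)} = \sqrt{2} l^{\frac{3}{2}}$ ($M{\left(l,U \right)} = \sqrt{2} \sqrt{l} l = \sqrt{2} l^{\frac{3}{2}}$)
$\left(-8 + \left(M{\left(-2,5 \right)} - -5\right)\right)^{2} = \left(-8 + \left(\sqrt{2} \left(-2\right)^{\frac{3}{2}} - -5\right)\right)^{2} = \left(-8 + \left(\sqrt{2} \left(- 2 i \sqrt{2}\right) + 5\right)\right)^{2} = \left(-8 + \left(- 4 i + 5\right)\right)^{2} = \left(-8 + \left(5 - 4 i\right)\right)^{2} = \left(-3 - 4 i\right)^{2}$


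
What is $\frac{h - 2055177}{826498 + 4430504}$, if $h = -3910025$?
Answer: $- \frac{2982601}{2628501} \approx -1.1347$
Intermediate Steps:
$\frac{h - 2055177}{826498 + 4430504} = \frac{-3910025 - 2055177}{826498 + 4430504} = - \frac{5965202}{5257002} = \left(-5965202\right) \frac{1}{5257002} = - \frac{2982601}{2628501}$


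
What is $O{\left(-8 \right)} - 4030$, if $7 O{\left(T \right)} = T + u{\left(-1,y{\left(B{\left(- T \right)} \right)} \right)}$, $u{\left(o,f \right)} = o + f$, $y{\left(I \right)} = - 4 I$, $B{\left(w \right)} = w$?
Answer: $- \frac{28251}{7} \approx -4035.9$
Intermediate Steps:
$u{\left(o,f \right)} = f + o$
$O{\left(T \right)} = - \frac{1}{7} + \frac{5 T}{7}$ ($O{\left(T \right)} = \frac{T - \left(1 + 4 \left(- T\right)\right)}{7} = \frac{T + \left(4 T - 1\right)}{7} = \frac{T + \left(-1 + 4 T\right)}{7} = \frac{-1 + 5 T}{7} = - \frac{1}{7} + \frac{5 T}{7}$)
$O{\left(-8 \right)} - 4030 = \left(- \frac{1}{7} + \frac{5}{7} \left(-8\right)\right) - 4030 = \left(- \frac{1}{7} - \frac{40}{7}\right) - 4030 = - \frac{41}{7} - 4030 = - \frac{28251}{7}$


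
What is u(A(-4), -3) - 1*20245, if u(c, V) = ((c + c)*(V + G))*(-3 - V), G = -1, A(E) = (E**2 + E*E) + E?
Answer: -20245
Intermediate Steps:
A(E) = E + 2*E**2 (A(E) = (E**2 + E**2) + E = 2*E**2 + E = E + 2*E**2)
u(c, V) = 2*c*(-1 + V)*(-3 - V) (u(c, V) = ((c + c)*(V - 1))*(-3 - V) = ((2*c)*(-1 + V))*(-3 - V) = (2*c*(-1 + V))*(-3 - V) = 2*c*(-1 + V)*(-3 - V))
u(A(-4), -3) - 1*20245 = 2*(-4*(1 + 2*(-4)))*(3 - 1*(-3)**2 - 2*(-3)) - 1*20245 = 2*(-4*(1 - 8))*(3 - 1*9 + 6) - 20245 = 2*(-4*(-7))*(3 - 9 + 6) - 20245 = 2*28*0 - 20245 = 0 - 20245 = -20245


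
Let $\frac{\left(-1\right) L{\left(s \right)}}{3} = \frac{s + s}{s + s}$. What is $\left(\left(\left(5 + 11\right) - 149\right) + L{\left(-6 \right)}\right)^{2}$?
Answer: $18496$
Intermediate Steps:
$L{\left(s \right)} = -3$ ($L{\left(s \right)} = - 3 \frac{s + s}{s + s} = - 3 \frac{2 s}{2 s} = - 3 \cdot 2 s \frac{1}{2 s} = \left(-3\right) 1 = -3$)
$\left(\left(\left(5 + 11\right) - 149\right) + L{\left(-6 \right)}\right)^{2} = \left(\left(\left(5 + 11\right) - 149\right) - 3\right)^{2} = \left(\left(16 - 149\right) - 3\right)^{2} = \left(-133 - 3\right)^{2} = \left(-136\right)^{2} = 18496$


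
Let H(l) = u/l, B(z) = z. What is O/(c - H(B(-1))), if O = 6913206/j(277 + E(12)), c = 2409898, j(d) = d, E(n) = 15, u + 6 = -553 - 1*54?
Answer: 1152201/117251870 ≈ 0.0098267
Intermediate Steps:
u = -613 (u = -6 + (-553 - 1*54) = -6 + (-553 - 54) = -6 - 607 = -613)
H(l) = -613/l
O = 3456603/146 (O = 6913206/(277 + 15) = 6913206/292 = 6913206*(1/292) = 3456603/146 ≈ 23675.)
O/(c - H(B(-1))) = 3456603/(146*(2409898 - (-613)/(-1))) = 3456603/(146*(2409898 - (-613)*(-1))) = 3456603/(146*(2409898 - 1*613)) = 3456603/(146*(2409898 - 613)) = (3456603/146)/2409285 = (3456603/146)*(1/2409285) = 1152201/117251870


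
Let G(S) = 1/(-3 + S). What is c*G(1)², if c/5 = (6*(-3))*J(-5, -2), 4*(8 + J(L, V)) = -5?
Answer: 1665/8 ≈ 208.13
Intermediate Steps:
J(L, V) = -37/4 (J(L, V) = -8 + (¼)*(-5) = -8 - 5/4 = -37/4)
c = 1665/2 (c = 5*((6*(-3))*(-37/4)) = 5*(-18*(-37/4)) = 5*(333/2) = 1665/2 ≈ 832.50)
c*G(1)² = 1665*(1/(-3 + 1))²/2 = 1665*(1/(-2))²/2 = 1665*(-½)²/2 = (1665/2)*(¼) = 1665/8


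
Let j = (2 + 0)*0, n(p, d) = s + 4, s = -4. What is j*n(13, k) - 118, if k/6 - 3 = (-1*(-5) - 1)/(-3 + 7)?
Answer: -118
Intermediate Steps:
k = 24 (k = 18 + 6*((-1*(-5) - 1)/(-3 + 7)) = 18 + 6*((5 - 1)/4) = 18 + 6*(4*(¼)) = 18 + 6*1 = 18 + 6 = 24)
n(p, d) = 0 (n(p, d) = -4 + 4 = 0)
j = 0 (j = 2*0 = 0)
j*n(13, k) - 118 = 0*0 - 118 = 0 - 118 = -118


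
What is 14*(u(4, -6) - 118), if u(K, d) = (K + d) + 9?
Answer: -1554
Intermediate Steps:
u(K, d) = 9 + K + d
14*(u(4, -6) - 118) = 14*((9 + 4 - 6) - 118) = 14*(7 - 118) = 14*(-111) = -1554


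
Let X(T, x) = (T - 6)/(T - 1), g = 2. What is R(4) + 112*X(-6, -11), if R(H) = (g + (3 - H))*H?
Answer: 196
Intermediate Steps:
X(T, x) = (-6 + T)/(-1 + T)
R(H) = H*(5 - H) (R(H) = (2 + (3 - H))*H = (5 - H)*H = H*(5 - H))
R(4) + 112*X(-6, -11) = 4*(5 - 1*4) + 112*((-6 - 6)/(-1 - 6)) = 4*(5 - 4) + 112*(-12/(-7)) = 4*1 + 112*(-1/7*(-12)) = 4 + 112*(12/7) = 4 + 192 = 196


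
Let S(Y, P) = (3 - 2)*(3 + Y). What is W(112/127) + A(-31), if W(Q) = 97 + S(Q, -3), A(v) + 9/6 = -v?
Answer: 33117/254 ≈ 130.38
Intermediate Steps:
A(v) = -3/2 - v
S(Y, P) = 3 + Y (S(Y, P) = 1*(3 + Y) = 3 + Y)
W(Q) = 100 + Q (W(Q) = 97 + (3 + Q) = 100 + Q)
W(112/127) + A(-31) = (100 + 112/127) + (-3/2 - 1*(-31)) = (100 + 112*(1/127)) + (-3/2 + 31) = (100 + 112/127) + 59/2 = 12812/127 + 59/2 = 33117/254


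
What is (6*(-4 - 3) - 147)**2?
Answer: 35721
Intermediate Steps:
(6*(-4 - 3) - 147)**2 = (6*(-7) - 147)**2 = (-42 - 147)**2 = (-189)**2 = 35721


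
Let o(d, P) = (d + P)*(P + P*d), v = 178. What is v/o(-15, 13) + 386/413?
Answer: 15287/10738 ≈ 1.4236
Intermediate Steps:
o(d, P) = (P + d)*(P + P*d)
v/o(-15, 13) + 386/413 = 178/((13*(13 - 15 + (-15)**2 + 13*(-15)))) + 386/413 = 178/((13*(13 - 15 + 225 - 195))) + 386*(1/413) = 178/((13*28)) + 386/413 = 178/364 + 386/413 = 178*(1/364) + 386/413 = 89/182 + 386/413 = 15287/10738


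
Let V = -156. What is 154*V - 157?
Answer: -24181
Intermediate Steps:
154*V - 157 = 154*(-156) - 157 = -24024 - 157 = -24181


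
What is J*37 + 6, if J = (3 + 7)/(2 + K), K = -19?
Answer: -268/17 ≈ -15.765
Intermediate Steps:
J = -10/17 (J = (3 + 7)/(2 - 19) = 10/(-17) = 10*(-1/17) = -10/17 ≈ -0.58823)
J*37 + 6 = -10/17*37 + 6 = -370/17 + 6 = -268/17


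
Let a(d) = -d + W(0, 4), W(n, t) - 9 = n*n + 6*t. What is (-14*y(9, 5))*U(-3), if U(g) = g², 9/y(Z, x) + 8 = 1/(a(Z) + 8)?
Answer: 12096/85 ≈ 142.31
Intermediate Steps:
W(n, t) = 9 + n² + 6*t (W(n, t) = 9 + (n*n + 6*t) = 9 + (n² + 6*t) = 9 + n² + 6*t)
a(d) = 33 - d (a(d) = -d + (9 + 0² + 6*4) = -d + (9 + 0 + 24) = -d + 33 = 33 - d)
y(Z, x) = 9/(-8 + 1/(41 - Z)) (y(Z, x) = 9/(-8 + 1/((33 - Z) + 8)) = 9/(-8 + 1/(41 - Z)))
(-14*y(9, 5))*U(-3) = -126*(41 - 1*9)/(-327 + 8*9)*(-3)² = -126*(41 - 9)/(-327 + 72)*9 = -126*32/(-255)*9 = -126*(-1)*32/255*9 = -14*(-96/85)*9 = (1344/85)*9 = 12096/85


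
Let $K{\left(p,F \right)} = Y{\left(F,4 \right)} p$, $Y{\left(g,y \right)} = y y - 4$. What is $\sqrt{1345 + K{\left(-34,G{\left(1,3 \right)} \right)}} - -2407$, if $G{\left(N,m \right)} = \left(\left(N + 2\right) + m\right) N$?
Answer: $2407 + \sqrt{937} \approx 2437.6$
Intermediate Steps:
$G{\left(N,m \right)} = N \left(2 + N + m\right)$ ($G{\left(N,m \right)} = \left(\left(2 + N\right) + m\right) N = \left(2 + N + m\right) N = N \left(2 + N + m\right)$)
$Y{\left(g,y \right)} = -4 + y^{2}$ ($Y{\left(g,y \right)} = y^{2} - 4 = -4 + y^{2}$)
$K{\left(p,F \right)} = 12 p$ ($K{\left(p,F \right)} = \left(-4 + 4^{2}\right) p = \left(-4 + 16\right) p = 12 p$)
$\sqrt{1345 + K{\left(-34,G{\left(1,3 \right)} \right)}} - -2407 = \sqrt{1345 + 12 \left(-34\right)} - -2407 = \sqrt{1345 - 408} + 2407 = \sqrt{937} + 2407 = 2407 + \sqrt{937}$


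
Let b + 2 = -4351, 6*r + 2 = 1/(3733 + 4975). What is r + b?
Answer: -75817653/17416 ≈ -4353.3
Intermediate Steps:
r = -5805/17416 (r = -⅓ + 1/(6*(3733 + 4975)) = -⅓ + (⅙)/8708 = -⅓ + (⅙)*(1/8708) = -⅓ + 1/52248 = -5805/17416 ≈ -0.33331)
b = -4353 (b = -2 - 4351 = -4353)
r + b = -5805/17416 - 4353 = -75817653/17416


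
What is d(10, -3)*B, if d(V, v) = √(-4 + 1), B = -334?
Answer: -334*I*√3 ≈ -578.5*I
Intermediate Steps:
d(V, v) = I*√3 (d(V, v) = √(-3) = I*√3)
d(10, -3)*B = (I*√3)*(-334) = -334*I*√3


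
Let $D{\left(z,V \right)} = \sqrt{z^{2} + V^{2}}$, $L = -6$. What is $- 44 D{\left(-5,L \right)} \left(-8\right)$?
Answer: $352 \sqrt{61} \approx 2749.2$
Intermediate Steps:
$D{\left(z,V \right)} = \sqrt{V^{2} + z^{2}}$
$- 44 D{\left(-5,L \right)} \left(-8\right) = - 44 \sqrt{\left(-6\right)^{2} + \left(-5\right)^{2}} \left(-8\right) = - 44 \sqrt{36 + 25} \left(-8\right) = - 44 \sqrt{61} \left(-8\right) = 352 \sqrt{61}$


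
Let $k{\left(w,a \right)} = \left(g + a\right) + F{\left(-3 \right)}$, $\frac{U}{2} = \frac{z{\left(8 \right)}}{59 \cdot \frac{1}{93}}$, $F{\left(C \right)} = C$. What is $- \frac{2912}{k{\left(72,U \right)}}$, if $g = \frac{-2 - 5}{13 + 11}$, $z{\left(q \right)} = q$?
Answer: $- \frac{4123392}{31051} \approx -132.79$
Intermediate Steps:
$g = - \frac{7}{24} \approx -0.29167$
$U = \frac{1488}{59}$ ($U = 2 \frac{8}{59 \cdot \frac{1}{93}} = 2 \frac{8}{\frac{59}{93}} = 2 \cdot 8 \cdot \frac{93}{59} = 2 \cdot \frac{744}{59} = \frac{1488}{59} \approx 25.22$)
$k{\left(w,a \right)} = - \frac{79}{24} + a$ ($k{\left(w,a \right)} = \left(- \frac{7}{24} + a\right) - 3 = - \frac{79}{24} + a$)
$- \frac{2912}{k{\left(72,U \right)}} = - \frac{2912}{- \frac{79}{24} + \frac{1488}{59}} = - \frac{2912}{\frac{31051}{1416}} = \left(-2912\right) \frac{1416}{31051} = - \frac{4123392}{31051}$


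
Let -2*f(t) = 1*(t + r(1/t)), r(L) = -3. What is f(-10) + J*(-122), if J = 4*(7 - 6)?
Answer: -963/2 ≈ -481.50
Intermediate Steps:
f(t) = 3/2 - t/2 (f(t) = -(t - 3)/2 = -(-3 + t)/2 = 3/2 - t/2)
J = 4 (J = 4*1 = 4)
f(-10) + J*(-122) = (3/2 - 1/2*(-10)) + 4*(-122) = (3/2 + 5) - 488 = 13/2 - 488 = -963/2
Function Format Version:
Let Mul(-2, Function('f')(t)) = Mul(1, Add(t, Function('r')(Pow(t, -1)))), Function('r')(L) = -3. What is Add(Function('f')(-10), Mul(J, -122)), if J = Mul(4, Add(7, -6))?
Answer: Rational(-963, 2) ≈ -481.50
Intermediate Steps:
Function('f')(t) = Add(Rational(3, 2), Mul(Rational(-1, 2), t)) (Function('f')(t) = Mul(Rational(-1, 2), Mul(1, Add(t, -3))) = Mul(Rational(-1, 2), Mul(1, Add(-3, t))) = Mul(Rational(-1, 2), Add(-3, t)) = Add(Rational(3, 2), Mul(Rational(-1, 2), t)))
J = 4 (J = Mul(4, 1) = 4)
Add(Function('f')(-10), Mul(J, -122)) = Add(Add(Rational(3, 2), Mul(Rational(-1, 2), -10)), Mul(4, -122)) = Add(Add(Rational(3, 2), 5), -488) = Add(Rational(13, 2), -488) = Rational(-963, 2)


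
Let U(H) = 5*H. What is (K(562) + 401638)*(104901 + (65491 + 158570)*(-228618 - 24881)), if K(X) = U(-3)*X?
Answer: -22333874093417904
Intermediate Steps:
K(X) = -15*X (K(X) = (5*(-3))*X = -15*X)
(K(562) + 401638)*(104901 + (65491 + 158570)*(-228618 - 24881)) = (-15*562 + 401638)*(104901 + (65491 + 158570)*(-228618 - 24881)) = (-8430 + 401638)*(104901 + 224061*(-253499)) = 393208*(104901 - 56799239439) = 393208*(-56799134538) = -22333874093417904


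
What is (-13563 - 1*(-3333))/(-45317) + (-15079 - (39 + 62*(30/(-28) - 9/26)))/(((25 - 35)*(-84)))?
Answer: -3059994619/173201574 ≈ -17.667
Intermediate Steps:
(-13563 - 1*(-3333))/(-45317) + (-15079 - (39 + 62*(30/(-28) - 9/26)))/(((25 - 35)*(-84))) = (-13563 + 3333)*(-1/45317) + (-15079 - (39 + 62*(30*(-1/28) - 9*1/26)))/((-10*(-84))) = -10230*(-1/45317) + (-15079 - (39 + 62*(-15/14 - 9/26)))/840 = 10230/45317 + (-15079 - (39 + 62*(-129/91)))*(1/840) = 10230/45317 + (-15079 - (39 - 7998/91))*(1/840) = 10230/45317 + (-15079 - 1*(-4449/91))*(1/840) = 10230/45317 + (-15079 + 4449/91)*(1/840) = 10230/45317 - 1367740/91*1/840 = 10230/45317 - 68387/3822 = -3059994619/173201574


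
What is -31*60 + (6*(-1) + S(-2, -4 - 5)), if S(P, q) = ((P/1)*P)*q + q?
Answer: -1911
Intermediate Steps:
S(P, q) = q + q*P**2 (S(P, q) = ((P*1)*P)*q + q = (P*P)*q + q = P**2*q + q = q*P**2 + q = q + q*P**2)
-31*60 + (6*(-1) + S(-2, -4 - 5)) = -31*60 + (6*(-1) + (-4 - 5)*(1 + (-2)**2)) = -1860 + (-6 - 9*(1 + 4)) = -1860 + (-6 - 9*5) = -1860 + (-6 - 45) = -1860 - 51 = -1911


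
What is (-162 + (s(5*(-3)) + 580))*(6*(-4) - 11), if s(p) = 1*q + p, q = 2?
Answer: -14175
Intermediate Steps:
s(p) = 2 + p (s(p) = 1*2 + p = 2 + p)
(-162 + (s(5*(-3)) + 580))*(6*(-4) - 11) = (-162 + ((2 + 5*(-3)) + 580))*(6*(-4) - 11) = (-162 + ((2 - 15) + 580))*(-24 - 11) = (-162 + (-13 + 580))*(-35) = (-162 + 567)*(-35) = 405*(-35) = -14175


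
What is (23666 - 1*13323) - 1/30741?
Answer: 317954162/30741 ≈ 10343.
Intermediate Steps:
(23666 - 1*13323) - 1/30741 = (23666 - 13323) - 1*1/30741 = 10343 - 1/30741 = 317954162/30741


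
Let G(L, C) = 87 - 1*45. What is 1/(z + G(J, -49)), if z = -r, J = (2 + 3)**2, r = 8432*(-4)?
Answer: 1/33770 ≈ 2.9612e-5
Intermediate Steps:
r = -33728
J = 25 (J = 5**2 = 25)
z = 33728 (z = -1*(-33728) = 33728)
G(L, C) = 42 (G(L, C) = 87 - 45 = 42)
1/(z + G(J, -49)) = 1/(33728 + 42) = 1/33770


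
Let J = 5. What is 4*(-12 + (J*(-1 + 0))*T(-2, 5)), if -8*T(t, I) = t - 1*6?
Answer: -68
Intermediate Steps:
T(t, I) = ¾ - t/8 (T(t, I) = -(t - 1*6)/8 = -(t - 6)/8 = -(-6 + t)/8 = ¾ - t/8)
4*(-12 + (J*(-1 + 0))*T(-2, 5)) = 4*(-12 + (5*(-1 + 0))*(¾ - ⅛*(-2))) = 4*(-12 + (5*(-1))*(¾ + ¼)) = 4*(-12 - 5*1) = 4*(-12 - 5) = 4*(-17) = -68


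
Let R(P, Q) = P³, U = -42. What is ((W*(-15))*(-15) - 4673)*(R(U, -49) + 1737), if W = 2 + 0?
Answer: 305538273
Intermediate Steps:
W = 2
((W*(-15))*(-15) - 4673)*(R(U, -49) + 1737) = ((2*(-15))*(-15) - 4673)*((-42)³ + 1737) = (-30*(-15) - 4673)*(-74088 + 1737) = (450 - 4673)*(-72351) = -4223*(-72351) = 305538273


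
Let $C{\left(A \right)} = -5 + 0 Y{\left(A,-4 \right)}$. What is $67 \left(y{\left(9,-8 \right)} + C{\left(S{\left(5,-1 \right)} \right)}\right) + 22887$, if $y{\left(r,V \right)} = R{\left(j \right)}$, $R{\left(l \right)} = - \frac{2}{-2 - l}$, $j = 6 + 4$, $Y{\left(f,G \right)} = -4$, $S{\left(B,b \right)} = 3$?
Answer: $\frac{135379}{6} \approx 22563.0$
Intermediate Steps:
$j = 10$
$C{\left(A \right)} = -5$ ($C{\left(A \right)} = -5 + 0 \left(-4\right) = -5 + 0 = -5$)
$y{\left(r,V \right)} = \frac{1}{6}$ ($y{\left(r,V \right)} = \frac{2}{2 + 10} = \frac{2}{12} = 2 \cdot \frac{1}{12} = \frac{1}{6}$)
$67 \left(y{\left(9,-8 \right)} + C{\left(S{\left(5,-1 \right)} \right)}\right) + 22887 = 67 \left(\frac{1}{6} - 5\right) + 22887 = 67 \left(- \frac{29}{6}\right) + 22887 = - \frac{1943}{6} + 22887 = \frac{135379}{6}$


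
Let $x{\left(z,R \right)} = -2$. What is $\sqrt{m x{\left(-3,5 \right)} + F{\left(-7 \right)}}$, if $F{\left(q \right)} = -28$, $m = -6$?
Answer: $4 i \approx 4.0 i$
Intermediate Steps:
$\sqrt{m x{\left(-3,5 \right)} + F{\left(-7 \right)}} = \sqrt{\left(-6\right) \left(-2\right) - 28} = \sqrt{12 - 28} = \sqrt{-16} = 4 i$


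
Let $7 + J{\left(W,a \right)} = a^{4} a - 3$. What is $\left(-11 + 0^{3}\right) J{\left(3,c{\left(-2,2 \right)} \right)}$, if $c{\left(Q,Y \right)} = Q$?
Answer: $462$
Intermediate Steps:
$J{\left(W,a \right)} = -10 + a^{5}$ ($J{\left(W,a \right)} = -7 + \left(a^{4} a - 3\right) = -7 + \left(a^{5} - 3\right) = -7 + \left(-3 + a^{5}\right) = -10 + a^{5}$)
$\left(-11 + 0^{3}\right) J{\left(3,c{\left(-2,2 \right)} \right)} = \left(-11 + 0^{3}\right) \left(-10 + \left(-2\right)^{5}\right) = \left(-11 + 0\right) \left(-10 - 32\right) = \left(-11\right) \left(-42\right) = 462$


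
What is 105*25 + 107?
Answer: 2732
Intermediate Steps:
105*25 + 107 = 2625 + 107 = 2732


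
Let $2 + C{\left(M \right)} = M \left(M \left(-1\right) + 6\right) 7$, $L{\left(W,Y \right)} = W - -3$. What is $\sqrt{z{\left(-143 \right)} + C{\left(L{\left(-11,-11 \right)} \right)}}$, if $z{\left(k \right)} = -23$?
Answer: $i \sqrt{809} \approx 28.443 i$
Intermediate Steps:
$L{\left(W,Y \right)} = 3 + W$ ($L{\left(W,Y \right)} = W + 3 = 3 + W$)
$C{\left(M \right)} = -2 + 7 M \left(6 - M\right)$ ($C{\left(M \right)} = -2 + M \left(M \left(-1\right) + 6\right) 7 = -2 + M \left(- M + 6\right) 7 = -2 + M \left(6 - M\right) 7 = -2 + 7 M \left(6 - M\right)$)
$\sqrt{z{\left(-143 \right)} + C{\left(L{\left(-11,-11 \right)} \right)}} = \sqrt{-23 - \left(2 - 42 \left(3 - 11\right) + 7 \left(3 - 11\right)^{2}\right)} = \sqrt{-23 - \left(338 + 448\right)} = \sqrt{-23 - 786} = \sqrt{-809} = i \sqrt{809}$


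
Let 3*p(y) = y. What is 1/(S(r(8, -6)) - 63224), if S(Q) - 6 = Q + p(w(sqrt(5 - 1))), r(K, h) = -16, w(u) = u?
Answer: -3/189700 ≈ -1.5814e-5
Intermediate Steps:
p(y) = y/3
S(Q) = 20/3 + Q (S(Q) = 6 + (Q + sqrt(5 - 1)/3) = 6 + (Q + sqrt(4)/3) = 6 + (Q + (1/3)*2) = 6 + (Q + 2/3) = 6 + (2/3 + Q) = 20/3 + Q)
1/(S(r(8, -6)) - 63224) = 1/((20/3 - 16) - 63224) = 1/(-28/3 - 63224) = 1/(-189700/3) = -3/189700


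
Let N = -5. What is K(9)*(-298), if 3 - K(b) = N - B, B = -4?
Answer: -1192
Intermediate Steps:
K(b) = 4 (K(b) = 3 - (-5 - 1*(-4)) = 3 - (-5 + 4) = 3 - 1*(-1) = 3 + 1 = 4)
K(9)*(-298) = 4*(-298) = -1192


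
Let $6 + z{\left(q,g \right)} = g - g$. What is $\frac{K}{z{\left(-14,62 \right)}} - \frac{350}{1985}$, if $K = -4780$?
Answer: $\frac{948620}{1191} \approx 796.49$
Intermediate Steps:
$z{\left(q,g \right)} = -6$ ($z{\left(q,g \right)} = -6 + \left(g - g\right) = -6 + 0 = -6$)
$\frac{K}{z{\left(-14,62 \right)}} - \frac{350}{1985} = - \frac{4780}{-6} - \frac{350}{1985} = \left(-4780\right) \left(- \frac{1}{6}\right) - \frac{70}{397} = \frac{2390}{3} - \frac{70}{397} = \frac{948620}{1191}$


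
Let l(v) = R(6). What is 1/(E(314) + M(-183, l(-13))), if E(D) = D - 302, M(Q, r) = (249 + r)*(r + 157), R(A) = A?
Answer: 1/41577 ≈ 2.4052e-5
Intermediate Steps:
l(v) = 6
M(Q, r) = (157 + r)*(249 + r) (M(Q, r) = (249 + r)*(157 + r) = (157 + r)*(249 + r))
E(D) = -302 + D
1/(E(314) + M(-183, l(-13))) = 1/((-302 + 314) + (39093 + 6² + 406*6)) = 1/(12 + (39093 + 36 + 2436)) = 1/(12 + 41565) = 1/41577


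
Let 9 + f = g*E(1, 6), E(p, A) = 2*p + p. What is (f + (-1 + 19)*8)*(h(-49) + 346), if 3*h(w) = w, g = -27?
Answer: 17802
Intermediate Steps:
E(p, A) = 3*p
h(w) = w/3
f = -90 (f = -9 - 81 = -90)
(f + (-1 + 19)*8)*(h(-49) + 346) = (-90 + (-1 + 19)*8)*((⅓)*(-49) + 346) = (-90 + 18*8)*(-49/3 + 346) = (-90 + 144)*(989/3) = 54*(989/3) = 17802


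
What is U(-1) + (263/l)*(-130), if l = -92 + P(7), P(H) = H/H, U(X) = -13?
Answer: 2539/7 ≈ 362.71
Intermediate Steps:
P(H) = 1
l = -91 (l = -92 + 1 = -91)
U(-1) + (263/l)*(-130) = -13 + (263/(-91))*(-130) = -13 + (263*(-1/91))*(-130) = -13 - 263/91*(-130) = -13 + 2630/7 = 2539/7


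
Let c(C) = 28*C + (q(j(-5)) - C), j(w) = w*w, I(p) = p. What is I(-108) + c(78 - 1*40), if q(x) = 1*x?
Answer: 943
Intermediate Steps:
j(w) = w**2
q(x) = x
c(C) = 25 + 27*C (c(C) = 28*C + ((-5)**2 - C) = 28*C + (25 - C) = 25 + 27*C)
I(-108) + c(78 - 1*40) = -108 + (25 + 27*(78 - 1*40)) = -108 + (25 + 27*(78 - 40)) = -108 + (25 + 27*38) = -108 + (25 + 1026) = -108 + 1051 = 943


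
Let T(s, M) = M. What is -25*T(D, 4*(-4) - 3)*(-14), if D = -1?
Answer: -6650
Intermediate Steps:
-25*T(D, 4*(-4) - 3)*(-14) = -25*(4*(-4) - 3)*(-14) = -25*(-16 - 3)*(-14) = -25*(-19)*(-14) = 475*(-14) = -6650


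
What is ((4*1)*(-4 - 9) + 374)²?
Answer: 103684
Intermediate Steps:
((4*1)*(-4 - 9) + 374)² = (4*(-13) + 374)² = (-52 + 374)² = 322² = 103684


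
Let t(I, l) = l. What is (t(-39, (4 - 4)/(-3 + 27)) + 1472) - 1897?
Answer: -425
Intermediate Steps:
(t(-39, (4 - 4)/(-3 + 27)) + 1472) - 1897 = ((4 - 4)/(-3 + 27) + 1472) - 1897 = (0/24 + 1472) - 1897 = (0*(1/24) + 1472) - 1897 = (0 + 1472) - 1897 = 1472 - 1897 = -425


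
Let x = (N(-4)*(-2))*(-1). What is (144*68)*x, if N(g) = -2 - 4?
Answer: -117504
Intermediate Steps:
N(g) = -6
x = -12 (x = -6*(-2)*(-1) = 12*(-1) = -12)
(144*68)*x = (144*68)*(-12) = 9792*(-12) = -117504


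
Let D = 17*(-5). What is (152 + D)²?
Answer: 4489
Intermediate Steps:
D = -85
(152 + D)² = (152 - 85)² = 67² = 4489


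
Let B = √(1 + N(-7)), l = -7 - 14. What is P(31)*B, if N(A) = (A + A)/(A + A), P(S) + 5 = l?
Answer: -26*√2 ≈ -36.770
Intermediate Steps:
l = -21
P(S) = -26 (P(S) = -5 - 21 = -26)
N(A) = 1 (N(A) = (2*A)/((2*A)) = (2*A)*(1/(2*A)) = 1)
B = √2 (B = √(1 + 1) = √2 ≈ 1.4142)
P(31)*B = -26*√2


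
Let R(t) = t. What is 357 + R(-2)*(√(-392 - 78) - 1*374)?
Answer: 1105 - 2*I*√470 ≈ 1105.0 - 43.359*I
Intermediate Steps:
357 + R(-2)*(√(-392 - 78) - 1*374) = 357 - 2*(√(-392 - 78) - 1*374) = 357 - 2*(√(-470) - 374) = 357 - 2*(I*√470 - 374) = 357 - 2*(-374 + I*√470) = 357 + (748 - 2*I*√470) = 1105 - 2*I*√470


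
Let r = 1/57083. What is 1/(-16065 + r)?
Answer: -57083/917038394 ≈ -6.2247e-5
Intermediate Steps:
r = 1/57083 ≈ 1.7518e-5
1/(-16065 + r) = 1/(-16065 + 1/57083) = 1/(-917038394/57083) = -57083/917038394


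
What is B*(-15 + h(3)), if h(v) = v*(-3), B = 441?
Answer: -10584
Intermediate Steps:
h(v) = -3*v
B*(-15 + h(3)) = 441*(-15 - 3*3) = 441*(-15 - 9) = 441*(-24) = -10584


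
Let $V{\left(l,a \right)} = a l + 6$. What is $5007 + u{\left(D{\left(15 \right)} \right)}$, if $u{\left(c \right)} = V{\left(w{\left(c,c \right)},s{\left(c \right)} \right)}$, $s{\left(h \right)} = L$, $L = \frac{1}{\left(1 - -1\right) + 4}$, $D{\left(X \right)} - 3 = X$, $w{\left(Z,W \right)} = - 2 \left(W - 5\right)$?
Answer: $\frac{15026}{3} \approx 5008.7$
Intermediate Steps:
$w{\left(Z,W \right)} = 10 - 2 W$ ($w{\left(Z,W \right)} = - 2 \left(-5 + W\right) = 10 - 2 W$)
$D{\left(X \right)} = 3 + X$
$L = \frac{1}{6}$ ($L = \frac{1}{\left(1 + 1\right) + 4} = \frac{1}{2 + 4} = \frac{1}{6} \approx 0.16667$)
$s{\left(h \right)} = \frac{1}{6}$
$V{\left(l,a \right)} = 6 + a l$
$u{\left(c \right)} = \frac{23}{3} - \frac{c}{3}$ ($u{\left(c \right)} = 6 + \frac{10 - 2 c}{6} = 6 - \left(- \frac{5}{3} + \frac{c}{3}\right) = \frac{23}{3} - \frac{c}{3}$)
$5007 + u{\left(D{\left(15 \right)} \right)} = 5007 + \left(\frac{23}{3} - \frac{3 + 15}{3}\right) = 5007 + \left(\frac{23}{3} - 6\right) = 5007 + \frac{5}{3} = \frac{15026}{3}$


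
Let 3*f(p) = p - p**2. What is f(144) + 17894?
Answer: 11030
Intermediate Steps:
f(p) = -p**2/3 + p/3 (f(p) = (p - p**2)/3 = -p**2/3 + p/3)
f(144) + 17894 = (1/3)*144*(1 - 1*144) + 17894 = (1/3)*144*(1 - 144) + 17894 = (1/3)*144*(-143) + 17894 = -6864 + 17894 = 11030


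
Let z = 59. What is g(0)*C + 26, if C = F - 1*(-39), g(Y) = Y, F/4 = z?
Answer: 26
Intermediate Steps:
F = 236 (F = 4*59 = 236)
C = 275 (C = 236 - 1*(-39) = 236 + 39 = 275)
g(0)*C + 26 = 0*275 + 26 = 0 + 26 = 26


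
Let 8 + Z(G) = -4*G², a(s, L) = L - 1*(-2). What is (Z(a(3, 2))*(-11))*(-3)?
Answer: -2376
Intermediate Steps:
a(s, L) = 2 + L (a(s, L) = L + 2 = 2 + L)
Z(G) = -8 - 4*G²
(Z(a(3, 2))*(-11))*(-3) = ((-8 - 4*(2 + 2)²)*(-11))*(-3) = ((-8 - 4*4²)*(-11))*(-3) = ((-8 - 4*16)*(-11))*(-3) = ((-8 - 64)*(-11))*(-3) = -72*(-11)*(-3) = 792*(-3) = -2376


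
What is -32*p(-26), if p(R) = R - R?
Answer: 0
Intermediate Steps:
p(R) = 0
-32*p(-26) = -32*0 = 0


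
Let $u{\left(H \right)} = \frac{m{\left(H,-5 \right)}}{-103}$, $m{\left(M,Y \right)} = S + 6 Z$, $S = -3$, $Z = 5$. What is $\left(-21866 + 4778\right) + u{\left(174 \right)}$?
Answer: $- \frac{1760091}{103} \approx -17088.0$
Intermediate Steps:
$m{\left(M,Y \right)} = 27$ ($m{\left(M,Y \right)} = -3 + 6 \cdot 5 = -3 + 30 = 27$)
$u{\left(H \right)} = - \frac{27}{103}$ ($u{\left(H \right)} = \frac{27}{-103} = 27 \left(- \frac{1}{103}\right) = - \frac{27}{103}$)
$\left(-21866 + 4778\right) + u{\left(174 \right)} = \left(-21866 + 4778\right) - \frac{27}{103} = -17088 - \frac{27}{103} = - \frac{1760091}{103}$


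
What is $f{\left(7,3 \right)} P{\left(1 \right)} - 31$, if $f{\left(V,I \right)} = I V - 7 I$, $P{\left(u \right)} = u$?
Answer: $-31$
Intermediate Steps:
$f{\left(V,I \right)} = - 7 I + I V$
$f{\left(7,3 \right)} P{\left(1 \right)} - 31 = 3 \left(-7 + 7\right) 1 - 31 = 3 \cdot 0 \cdot 1 - 31 = 0 \cdot 1 - 31 = 0 - 31 = -31$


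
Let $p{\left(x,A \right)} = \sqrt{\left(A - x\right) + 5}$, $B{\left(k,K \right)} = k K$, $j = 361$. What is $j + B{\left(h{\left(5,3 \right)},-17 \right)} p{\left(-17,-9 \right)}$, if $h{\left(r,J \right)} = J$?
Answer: $361 - 51 \sqrt{13} \approx 177.12$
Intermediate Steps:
$B{\left(k,K \right)} = K k$
$p{\left(x,A \right)} = \sqrt{5 + A - x}$
$j + B{\left(h{\left(5,3 \right)},-17 \right)} p{\left(-17,-9 \right)} = 361 + \left(-17\right) 3 \sqrt{5 - 9 - -17} = 361 - 51 \sqrt{5 - 9 + 17} = 361 - 51 \sqrt{13}$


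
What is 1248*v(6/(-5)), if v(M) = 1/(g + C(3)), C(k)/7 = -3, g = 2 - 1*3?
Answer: -624/11 ≈ -56.727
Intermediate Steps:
g = -1 (g = 2 - 3 = -1)
C(k) = -21 (C(k) = 7*(-3) = -21)
v(M) = -1/22 (v(M) = 1/(-1 - 21) = 1/(-22) = -1/22)
1248*v(6/(-5)) = 1248*(-1/22) = -624/11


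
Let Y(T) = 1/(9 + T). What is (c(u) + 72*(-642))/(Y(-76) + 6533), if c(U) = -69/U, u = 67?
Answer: -3097077/437710 ≈ -7.0756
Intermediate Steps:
(c(u) + 72*(-642))/(Y(-76) + 6533) = (-69/67 + 72*(-642))/(1/(9 - 76) + 6533) = (-69*1/67 - 46224)/(1/(-67) + 6533) = (-69/67 - 46224)/(-1/67 + 6533) = -3097077/(67*437710/67) = -3097077/67*67/437710 = -3097077/437710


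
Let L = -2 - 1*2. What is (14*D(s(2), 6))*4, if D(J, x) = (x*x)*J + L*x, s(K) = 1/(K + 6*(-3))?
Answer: -1470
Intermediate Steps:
L = -4 (L = -2 - 2 = -4)
s(K) = 1/(-18 + K) (s(K) = 1/(K - 18) = 1/(-18 + K))
D(J, x) = -4*x + J*x² (D(J, x) = (x*x)*J - 4*x = x²*J - 4*x = J*x² - 4*x = -4*x + J*x²)
(14*D(s(2), 6))*4 = (14*(6*(-4 + 6/(-18 + 2))))*4 = (14*(6*(-4 + 6/(-16))))*4 = (14*(6*(-4 - 1/16*6)))*4 = (14*(6*(-4 - 3/8)))*4 = (14*(6*(-35/8)))*4 = (14*(-105/4))*4 = -735/2*4 = -1470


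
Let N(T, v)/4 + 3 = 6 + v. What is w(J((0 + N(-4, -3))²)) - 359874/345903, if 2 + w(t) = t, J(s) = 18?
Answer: 1724858/115301 ≈ 14.960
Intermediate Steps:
N(T, v) = 12 + 4*v (N(T, v) = -12 + 4*(6 + v) = -12 + (24 + 4*v) = 12 + 4*v)
w(t) = -2 + t
w(J((0 + N(-4, -3))²)) - 359874/345903 = (-2 + 18) - 359874/345903 = 16 - 359874/345903 = 16 - 1*119958/115301 = 16 - 119958/115301 = 1724858/115301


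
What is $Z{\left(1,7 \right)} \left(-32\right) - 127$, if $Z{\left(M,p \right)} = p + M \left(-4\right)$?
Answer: $-223$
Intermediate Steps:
$Z{\left(M,p \right)} = p - 4 M$
$Z{\left(1,7 \right)} \left(-32\right) - 127 = \left(7 - 4\right) \left(-32\right) - 127 = 3 \left(-32\right) - 127 = -96 - 127 = -223$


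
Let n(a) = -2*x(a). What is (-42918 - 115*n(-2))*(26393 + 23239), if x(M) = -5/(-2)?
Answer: -2101567776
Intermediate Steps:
x(M) = 5/2 (x(M) = -5*(-½) = 5/2)
n(a) = -5 (n(a) = -2*5/2 = -5)
(-42918 - 115*n(-2))*(26393 + 23239) = (-42918 - 115*(-5))*(26393 + 23239) = (-42918 + 575)*49632 = -42343*49632 = -2101567776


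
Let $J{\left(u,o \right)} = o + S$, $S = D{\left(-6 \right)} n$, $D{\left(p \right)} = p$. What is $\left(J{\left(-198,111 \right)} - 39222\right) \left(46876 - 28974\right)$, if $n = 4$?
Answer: $-700594770$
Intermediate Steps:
$S = -24$ ($S = \left(-6\right) 4 = -24$)
$J{\left(u,o \right)} = -24 + o$ ($J{\left(u,o \right)} = o - 24 = -24 + o$)
$\left(J{\left(-198,111 \right)} - 39222\right) \left(46876 - 28974\right) = \left(\left(-24 + 111\right) - 39222\right) \left(46876 - 28974\right) = \left(87 - 39222\right) 17902 = \left(-39135\right) 17902 = -700594770$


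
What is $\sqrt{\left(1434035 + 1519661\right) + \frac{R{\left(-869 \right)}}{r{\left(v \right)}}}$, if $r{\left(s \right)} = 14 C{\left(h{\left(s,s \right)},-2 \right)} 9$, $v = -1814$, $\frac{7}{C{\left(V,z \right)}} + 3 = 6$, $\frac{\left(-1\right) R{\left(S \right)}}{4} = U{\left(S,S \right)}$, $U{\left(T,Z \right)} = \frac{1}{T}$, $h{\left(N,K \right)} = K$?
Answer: $\frac{\sqrt{983657567054910}}{18249} \approx 1718.6$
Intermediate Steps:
$R{\left(S \right)} = - \frac{4}{S}$
$C{\left(V,z \right)} = \frac{7}{3}$ ($C{\left(V,z \right)} = \frac{7}{-3 + 6} = \frac{7}{3}$)
$r{\left(s \right)} = 294$ ($r{\left(s \right)} = 14 \cdot \frac{7}{3} \cdot 9 = \frac{98}{3} \cdot 9 = 294$)
$\sqrt{\left(1434035 + 1519661\right) + \frac{R{\left(-869 \right)}}{r{\left(v \right)}}} = \sqrt{\left(1434035 + 1519661\right) + \frac{\left(-4\right) \frac{1}{-869}}{294}} = \sqrt{2953696 + \left(-4\right) \left(- \frac{1}{869}\right) \frac{1}{294}} = \sqrt{2953696 + \frac{4}{869} \cdot \frac{1}{294}} = \sqrt{2953696 + \frac{2}{127743}} = \sqrt{\frac{377313988130}{127743}} = \frac{\sqrt{983657567054910}}{18249}$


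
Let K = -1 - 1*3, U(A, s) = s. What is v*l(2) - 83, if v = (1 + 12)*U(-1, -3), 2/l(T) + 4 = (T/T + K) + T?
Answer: -337/5 ≈ -67.400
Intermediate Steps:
K = -4 (K = -1 - 3 = -4)
l(T) = 2/(-7 + T) (l(T) = 2/(-4 + ((T/T - 4) + T)) = 2/(-4 + ((1 - 4) + T)) = 2/(-4 + (-3 + T)) = 2/(-7 + T))
v = -39 (v = (1 + 12)*(-3) = 13*(-3) = -39)
v*l(2) - 83 = -78/(-7 + 2) - 83 = -78/(-5) - 83 = -78*(-1)/5 - 83 = -39*(-⅖) - 83 = 78/5 - 83 = -337/5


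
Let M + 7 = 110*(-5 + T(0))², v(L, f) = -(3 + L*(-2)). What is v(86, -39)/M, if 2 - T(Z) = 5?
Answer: 13/541 ≈ 0.024030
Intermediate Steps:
T(Z) = -3 (T(Z) = 2 - 1*5 = 2 - 5 = -3)
v(L, f) = -3 + 2*L (v(L, f) = -(3 - 2*L) = -3 + 2*L)
M = 7033 (M = -7 + 110*(-5 - 3)² = -7 + 110*(-8)² = -7 + 110*64 = -7 + 7040 = 7033)
v(86, -39)/M = (-3 + 2*86)/7033 = (-3 + 172)*(1/7033) = 169*(1/7033) = 13/541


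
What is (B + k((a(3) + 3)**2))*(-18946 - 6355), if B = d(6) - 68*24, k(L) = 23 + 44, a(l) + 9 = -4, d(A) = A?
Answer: 39444259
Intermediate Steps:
a(l) = -13 (a(l) = -9 - 4 = -13)
k(L) = 67
B = -1626 (B = 6 - 68*24 = 6 - 1632 = -1626)
(B + k((a(3) + 3)**2))*(-18946 - 6355) = (-1626 + 67)*(-18946 - 6355) = -1559*(-25301) = 39444259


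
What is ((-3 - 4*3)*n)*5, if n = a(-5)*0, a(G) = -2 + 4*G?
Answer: 0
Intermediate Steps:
n = 0 (n = (-2 + 4*(-5))*0 = (-2 - 20)*0 = -22*0 = 0)
((-3 - 4*3)*n)*5 = ((-3 - 4*3)*0)*5 = ((-3 - 12)*0)*5 = -15*0*5 = 0*5 = 0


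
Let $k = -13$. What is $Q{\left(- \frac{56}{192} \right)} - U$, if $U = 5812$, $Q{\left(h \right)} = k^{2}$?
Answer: $-5643$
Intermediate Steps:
$Q{\left(h \right)} = 169$ ($Q{\left(h \right)} = \left(-13\right)^{2} = 169$)
$Q{\left(- \frac{56}{192} \right)} - U = 169 - 5812 = -5643$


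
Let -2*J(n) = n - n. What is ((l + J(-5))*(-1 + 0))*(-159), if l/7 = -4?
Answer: -4452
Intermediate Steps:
l = -28 (l = 7*(-4) = -28)
J(n) = 0 (J(n) = -(n - n)/2 = -½*0 = 0)
((l + J(-5))*(-1 + 0))*(-159) = ((-28 + 0)*(-1 + 0))*(-159) = -28*(-1)*(-159) = 28*(-159) = -4452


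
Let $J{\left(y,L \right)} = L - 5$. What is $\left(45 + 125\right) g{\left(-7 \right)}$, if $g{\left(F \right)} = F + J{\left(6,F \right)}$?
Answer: $-3230$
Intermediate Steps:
$J{\left(y,L \right)} = -5 + L$
$g{\left(F \right)} = -5 + 2 F$ ($g{\left(F \right)} = F + \left(-5 + F\right) = -5 + 2 F$)
$\left(45 + 125\right) g{\left(-7 \right)} = \left(45 + 125\right) \left(-5 + 2 \left(-7\right)\right) = 170 \left(-5 - 14\right) = 170 \left(-19\right) = -3230$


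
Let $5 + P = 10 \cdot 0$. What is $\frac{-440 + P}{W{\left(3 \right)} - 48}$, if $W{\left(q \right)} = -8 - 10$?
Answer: $\frac{445}{66} \approx 6.7424$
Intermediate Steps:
$W{\left(q \right)} = -18$ ($W{\left(q \right)} = -8 - 10 = -18$)
$P = -5$ ($P = -5 + 10 \cdot 0 = -5 + 0 = -5$)
$\frac{-440 + P}{W{\left(3 \right)} - 48} = \frac{-440 - 5}{-18 - 48} = - \frac{445}{-66} = \left(-445\right) \left(- \frac{1}{66}\right) = \frac{445}{66}$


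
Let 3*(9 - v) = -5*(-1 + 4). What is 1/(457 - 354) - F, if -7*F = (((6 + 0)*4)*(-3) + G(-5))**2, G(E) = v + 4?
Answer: 300355/721 ≈ 416.58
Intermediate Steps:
v = 14 (v = 9 - (-5)*(-1 + 4)/3 = 9 - (-5)*3/3 = 9 - 1/3*(-15) = 9 + 5 = 14)
G(E) = 18 (G(E) = 14 + 4 = 18)
F = -2916/7 (F = -(((6 + 0)*4)*(-3) + 18)**2/7 = -((6*4)*(-3) + 18)**2/7 = -(24*(-3) + 18)**2/7 = -(-72 + 18)**2/7 = -1/7*(-54)**2 = -1/7*2916 = -2916/7 ≈ -416.57)
1/(457 - 354) - F = 1/(457 - 354) - 1*(-2916/7) = 1/103 + 2916/7 = 300355/721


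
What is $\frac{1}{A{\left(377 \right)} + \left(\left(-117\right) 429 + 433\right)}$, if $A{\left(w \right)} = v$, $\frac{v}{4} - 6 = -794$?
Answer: $- \frac{1}{52912} \approx -1.8899 \cdot 10^{-5}$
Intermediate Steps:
$v = -3152$ ($v = 24 + 4 \left(-794\right) = 24 - 3176 = -3152$)
$A{\left(w \right)} = -3152$
$\frac{1}{A{\left(377 \right)} + \left(\left(-117\right) 429 + 433\right)} = \frac{1}{-3152 + \left(\left(-117\right) 429 + 433\right)} = \frac{1}{-3152 + \left(-50193 + 433\right)} = \frac{1}{-3152 - 49760} = \frac{1}{-52912} = - \frac{1}{52912}$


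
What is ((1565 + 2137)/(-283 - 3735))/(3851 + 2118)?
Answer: -1851/11991721 ≈ -0.00015436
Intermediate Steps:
((1565 + 2137)/(-283 - 3735))/(3851 + 2118) = (3702/(-4018))/5969 = (3702*(-1/4018))*(1/5969) = -1851/2009*1/5969 = -1851/11991721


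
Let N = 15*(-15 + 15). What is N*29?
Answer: 0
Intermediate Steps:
N = 0 (N = 15*0 = 0)
N*29 = 0*29 = 0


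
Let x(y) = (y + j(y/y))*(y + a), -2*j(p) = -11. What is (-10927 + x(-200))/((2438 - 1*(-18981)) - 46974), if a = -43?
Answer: -72673/51110 ≈ -1.4219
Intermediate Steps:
j(p) = 11/2 (j(p) = -1/2*(-11) = 11/2)
x(y) = (-43 + y)*(11/2 + y) (x(y) = (y + 11/2)*(y - 43) = (11/2 + y)*(-43 + y) = (-43 + y)*(11/2 + y))
(-10927 + x(-200))/((2438 - 1*(-18981)) - 46974) = (-10927 + (-473/2 + (-200)**2 - 75/2*(-200)))/((2438 - 1*(-18981)) - 46974) = (-10927 + (-473/2 + 40000 + 7500))/((2438 + 18981) - 46974) = (-10927 + 94527/2)/(21419 - 46974) = (72673/2)/(-25555) = (72673/2)*(-1/25555) = -72673/51110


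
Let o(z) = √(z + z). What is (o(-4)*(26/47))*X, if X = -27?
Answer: -1404*I*√2/47 ≈ -42.246*I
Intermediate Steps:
o(z) = √2*√z (o(z) = √(2*z) = √2*√z)
(o(-4)*(26/47))*X = ((√2*√(-4))*(26/47))*(-27) = ((√2*(2*I))*(26*(1/47)))*(-27) = ((2*I*√2)*(26/47))*(-27) = (52*I*√2/47)*(-27) = -1404*I*√2/47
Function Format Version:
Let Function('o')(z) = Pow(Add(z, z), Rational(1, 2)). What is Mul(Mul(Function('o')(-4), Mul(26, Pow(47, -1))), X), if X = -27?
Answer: Mul(Rational(-1404, 47), I, Pow(2, Rational(1, 2))) ≈ Mul(-42.246, I)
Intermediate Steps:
Function('o')(z) = Mul(Pow(2, Rational(1, 2)), Pow(z, Rational(1, 2))) (Function('o')(z) = Pow(Mul(2, z), Rational(1, 2)) = Mul(Pow(2, Rational(1, 2)), Pow(z, Rational(1, 2))))
Mul(Mul(Function('o')(-4), Mul(26, Pow(47, -1))), X) = Mul(Mul(Mul(Pow(2, Rational(1, 2)), Pow(-4, Rational(1, 2))), Mul(26, Pow(47, -1))), -27) = Mul(Mul(Mul(Pow(2, Rational(1, 2)), Mul(2, I)), Mul(26, Rational(1, 47))), -27) = Mul(Mul(Mul(2, I, Pow(2, Rational(1, 2))), Rational(26, 47)), -27) = Mul(Mul(Rational(52, 47), I, Pow(2, Rational(1, 2))), -27) = Mul(Rational(-1404, 47), I, Pow(2, Rational(1, 2)))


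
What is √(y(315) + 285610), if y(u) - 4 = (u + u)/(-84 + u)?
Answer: 2*√8639906/11 ≈ 534.43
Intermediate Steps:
y(u) = 4 + 2*u/(-84 + u) (y(u) = 4 + (u + u)/(-84 + u) = 4 + (2*u)/(-84 + u) = 4 + 2*u/(-84 + u))
√(y(315) + 285610) = √(6*(-56 + 315)/(-84 + 315) + 285610) = √(6*259/231 + 285610) = √(6*(1/231)*259 + 285610) = √(74/11 + 285610) = √(3141784/11) = 2*√8639906/11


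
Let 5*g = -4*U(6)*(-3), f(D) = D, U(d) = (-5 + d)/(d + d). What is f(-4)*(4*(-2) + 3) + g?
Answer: 101/5 ≈ 20.200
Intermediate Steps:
U(d) = (-5 + d)/(2*d) (U(d) = (-5 + d)/((2*d)) = (-5 + d)*(1/(2*d)) = (-5 + d)/(2*d))
g = 1/5 (g = (-2*(-5 + 6)/6*(-3))/5 = (-2/6*(-3))/5 = (-4*1/12*(-3))/5 = (-1/3*(-3))/5 = (1/5)*1 = 1/5 ≈ 0.20000)
f(-4)*(4*(-2) + 3) + g = -4*(4*(-2) + 3) + 1/5 = -4*(-8 + 3) + 1/5 = -4*(-5) + 1/5 = 20 + 1/5 = 101/5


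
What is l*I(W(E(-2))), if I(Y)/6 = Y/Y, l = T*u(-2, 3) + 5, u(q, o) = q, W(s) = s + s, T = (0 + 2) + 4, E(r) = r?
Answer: -42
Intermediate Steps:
T = 6 (T = 2 + 4 = 6)
W(s) = 2*s
l = -7 (l = 6*(-2) + 5 = -12 + 5 = -7)
I(Y) = 6 (I(Y) = 6*(Y/Y) = 6*1 = 6)
l*I(W(E(-2))) = -7*6 = -42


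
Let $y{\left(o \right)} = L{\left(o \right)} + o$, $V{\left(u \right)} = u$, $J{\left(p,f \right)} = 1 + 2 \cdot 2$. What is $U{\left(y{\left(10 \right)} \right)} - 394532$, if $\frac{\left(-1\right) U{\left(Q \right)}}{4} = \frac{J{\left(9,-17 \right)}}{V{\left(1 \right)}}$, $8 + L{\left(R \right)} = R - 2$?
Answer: $-394552$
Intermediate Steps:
$J{\left(p,f \right)} = 5$ ($J{\left(p,f \right)} = 1 + 4 = 5$)
$L{\left(R \right)} = -10 + R$ ($L{\left(R \right)} = -8 + \left(R - 2\right) = -8 + \left(-2 + R\right) = -10 + R$)
$y{\left(o \right)} = -10 + 2 o$ ($y{\left(o \right)} = \left(-10 + o\right) + o = -10 + 2 o$)
$U{\left(Q \right)} = -20$ ($U{\left(Q \right)} = - 4 \cdot \frac{5}{1} = - 4 \cdot 5 \cdot 1 = \left(-4\right) 5 = -20$)
$U{\left(y{\left(10 \right)} \right)} - 394532 = -20 - 394532 = -394552$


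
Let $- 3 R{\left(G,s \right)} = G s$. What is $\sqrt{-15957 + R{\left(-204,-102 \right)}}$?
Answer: $i \sqrt{22893} \approx 151.3 i$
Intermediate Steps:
$R{\left(G,s \right)} = - \frac{G s}{3}$
$\sqrt{-15957 + R{\left(-204,-102 \right)}} = \sqrt{-15957 - \left(-68\right) \left(-102\right)} = \sqrt{-15957 - 6936} = \sqrt{-22893} = i \sqrt{22893}$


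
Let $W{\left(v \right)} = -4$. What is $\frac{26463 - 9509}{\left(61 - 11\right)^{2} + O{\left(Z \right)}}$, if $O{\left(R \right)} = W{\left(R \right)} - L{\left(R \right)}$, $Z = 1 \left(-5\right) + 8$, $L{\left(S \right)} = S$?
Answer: $\frac{16954}{2493} \approx 6.8006$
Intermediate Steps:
$Z = 3$ ($Z = -5 + 8 = 3$)
$O{\left(R \right)} = -4 - R$
$\frac{26463 - 9509}{\left(61 - 11\right)^{2} + O{\left(Z \right)}} = \frac{26463 - 9509}{\left(61 - 11\right)^{2} - 7} = \frac{16954}{50^{2} - 7} = \frac{16954}{2500 - 7} = \frac{16954}{2493}$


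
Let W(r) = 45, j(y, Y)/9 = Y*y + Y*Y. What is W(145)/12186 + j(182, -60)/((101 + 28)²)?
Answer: -9902035/2503546 ≈ -3.9552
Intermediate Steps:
j(y, Y) = 9*Y² + 9*Y*y (j(y, Y) = 9*(Y*y + Y*Y) = 9*(Y*y + Y²) = 9*(Y² + Y*y) = 9*Y² + 9*Y*y)
W(145)/12186 + j(182, -60)/((101 + 28)²) = 45/12186 + (9*(-60)*(-60 + 182))/((101 + 28)²) = 45*(1/12186) + (9*(-60)*122)/(129²) = 5/1354 - 65880/16641 = 5/1354 - 65880*1/16641 = 5/1354 - 7320/1849 = -9902035/2503546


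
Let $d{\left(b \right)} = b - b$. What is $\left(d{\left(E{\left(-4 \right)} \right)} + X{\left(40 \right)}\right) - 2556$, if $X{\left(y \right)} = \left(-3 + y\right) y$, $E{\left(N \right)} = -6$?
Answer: $-1076$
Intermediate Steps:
$X{\left(y \right)} = y \left(-3 + y\right)$
$d{\left(b \right)} = 0$
$\left(d{\left(E{\left(-4 \right)} \right)} + X{\left(40 \right)}\right) - 2556 = \left(0 + 40 \left(-3 + 40\right)\right) - 2556 = \left(0 + 40 \cdot 37\right) - 2556 = \left(0 + 1480\right) - 2556 = 1480 - 2556 = -1076$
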